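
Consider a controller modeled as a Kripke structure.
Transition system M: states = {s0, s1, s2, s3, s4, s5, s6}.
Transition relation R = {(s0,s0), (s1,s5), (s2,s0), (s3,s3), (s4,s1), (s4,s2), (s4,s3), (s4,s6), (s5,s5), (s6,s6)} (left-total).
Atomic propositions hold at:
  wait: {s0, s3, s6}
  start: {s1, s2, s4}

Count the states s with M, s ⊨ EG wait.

3

EG wait: greatest fixpoint, start Z0 = {s0, s3, s6}, keep only states in Sat with some successor in Z. Already a fixed point.
Sat(EG wait) = {s0, s3, s6}
|Sat(EG wait)| = |{s0, s3, s6}| = 3.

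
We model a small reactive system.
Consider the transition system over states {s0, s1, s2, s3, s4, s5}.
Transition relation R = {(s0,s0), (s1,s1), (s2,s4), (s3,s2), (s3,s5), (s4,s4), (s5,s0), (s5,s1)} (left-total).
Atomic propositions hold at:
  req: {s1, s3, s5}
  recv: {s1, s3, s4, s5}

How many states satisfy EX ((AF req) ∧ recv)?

AF req: least fixpoint, start Z0 = {s1, s3, s5}, add states with every successor in Z. Already a fixed point.
Sat(AF req) = {s1, s3, s5}
Sat((AF req) ∧ recv) = {s1, s3, s5}
Sat(EX ((AF req) ∧ recv)) = {s : some successor in {s1, s3, s5}} = {s1, s3, s5}
|Sat(EX ((AF req) ∧ recv))| = |{s1, s3, s5}| = 3.

3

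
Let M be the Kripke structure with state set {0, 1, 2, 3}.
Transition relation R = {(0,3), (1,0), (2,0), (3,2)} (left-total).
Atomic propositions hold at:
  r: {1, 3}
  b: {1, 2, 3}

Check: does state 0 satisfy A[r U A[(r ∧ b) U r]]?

No

Sat(r ∧ b) = {1, 3}
A[(r ∧ b) U r]: least fixpoint, start Z0 = Sat(r) = {1, 3}, add states in Sat(r ∧ b) with every successor in Z. Already a fixed point.
Sat(A[(r ∧ b) U r]) = {1, 3}
A[r U A[(r ∧ b) U r]]: least fixpoint, start Z0 = Sat(A[(r ∧ b) U r]) = {1, 3}, add states in Sat(r) with every successor in Z. Already a fixed point.
Sat(A[r U A[(r ∧ b) U r]]) = {1, 3}
0 ∉ Sat(A[r U A[(r ∧ b) U r]]) = {1, 3}, so the formula does not hold at 0.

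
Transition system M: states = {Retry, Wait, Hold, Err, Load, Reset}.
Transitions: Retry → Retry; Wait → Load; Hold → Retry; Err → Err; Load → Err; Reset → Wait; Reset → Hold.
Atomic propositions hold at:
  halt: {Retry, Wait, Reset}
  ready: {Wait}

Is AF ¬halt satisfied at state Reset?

Yes

Sat(¬halt) = {Hold, Err, Load}
AF ¬halt: least fixpoint, start Z0 = {Hold, Err, Load}, add states with every successor in Z. Z1 = {Wait, Hold, Err, Load}; Z2 = {Wait, Hold, Err, Load, Reset}; fixed.
Sat(AF ¬halt) = {Wait, Hold, Err, Load, Reset}
Reset ∈ Sat(AF ¬halt) = {Wait, Hold, Err, Load, Reset}, so the formula holds at Reset.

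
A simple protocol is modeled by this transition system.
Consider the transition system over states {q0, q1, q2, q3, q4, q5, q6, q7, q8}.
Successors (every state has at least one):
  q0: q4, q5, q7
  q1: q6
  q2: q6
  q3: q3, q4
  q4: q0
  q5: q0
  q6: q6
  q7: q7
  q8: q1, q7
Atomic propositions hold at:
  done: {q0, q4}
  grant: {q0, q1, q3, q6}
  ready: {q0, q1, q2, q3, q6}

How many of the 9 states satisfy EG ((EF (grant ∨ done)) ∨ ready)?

Sat(grant ∨ done) = {q0, q1, q3, q4, q6}
EF (grant ∨ done): least fixpoint, start Z0 = {q0, q1, q3, q4, q6}, add states with some successor in Z. Z1 = {q0, q1, q2, q3, q4, q5, q6, q8}; fixed.
Sat(EF (grant ∨ done)) = {q0, q1, q2, q3, q4, q5, q6, q8}
Sat((EF (grant ∨ done)) ∨ ready) = {q0, q1, q2, q3, q4, q5, q6, q8}
EG ((EF (grant ∨ done)) ∨ ready): greatest fixpoint, start Z0 = {q0, q1, q2, q3, q4, q5, q6, q8}, keep only states in Sat with some successor in Z. Already a fixed point.
Sat(EG ((EF (grant ∨ done)) ∨ ready)) = {q0, q1, q2, q3, q4, q5, q6, q8}
|Sat(EG ((EF (grant ∨ done)) ∨ ready))| = |{q0, q1, q2, q3, q4, q5, q6, q8}| = 8.

8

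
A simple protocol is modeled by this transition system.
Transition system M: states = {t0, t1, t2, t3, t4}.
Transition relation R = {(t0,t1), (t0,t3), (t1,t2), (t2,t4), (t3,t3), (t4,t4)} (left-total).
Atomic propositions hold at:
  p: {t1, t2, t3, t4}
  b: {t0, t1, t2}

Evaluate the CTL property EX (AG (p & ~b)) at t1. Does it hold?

No

Sat(~b) = {t3, t4}
Sat(p & ~b) = {t3, t4}
AG (p & ~b): greatest fixpoint, start Z0 = {t3, t4}, keep only states in Sat with every successor in Z. Already a fixed point.
Sat(AG (p & ~b)) = {t3, t4}
Sat(EX (AG (p & ~b))) = {s : some successor in {t3, t4}} = {t0, t2, t3, t4}
t1 ∉ Sat(EX (AG (p & ~b))) = {t0, t2, t3, t4}, so the formula does not hold at t1.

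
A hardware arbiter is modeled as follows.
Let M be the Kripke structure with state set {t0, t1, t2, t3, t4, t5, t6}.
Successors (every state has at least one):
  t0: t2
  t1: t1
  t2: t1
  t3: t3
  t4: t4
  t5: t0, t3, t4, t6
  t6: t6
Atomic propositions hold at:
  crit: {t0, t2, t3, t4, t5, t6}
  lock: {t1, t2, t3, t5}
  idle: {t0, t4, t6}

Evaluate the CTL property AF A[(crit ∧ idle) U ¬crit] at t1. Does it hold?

Sat(crit ∧ idle) = {t0, t4, t6}
Sat(¬crit) = {t1}
A[(crit ∧ idle) U ¬crit]: least fixpoint, start Z0 = Sat(¬crit) = {t1}, add states in Sat(crit ∧ idle) with every successor in Z. Already a fixed point.
Sat(A[(crit ∧ idle) U ¬crit]) = {t1}
AF A[(crit ∧ idle) U ¬crit]: least fixpoint, start Z0 = {t1}, add states with every successor in Z. Z1 = {t1, t2}; Z2 = {t0, t1, t2}; fixed.
Sat(AF A[(crit ∧ idle) U ¬crit]) = {t0, t1, t2}
t1 ∈ Sat(AF A[(crit ∧ idle) U ¬crit]) = {t0, t1, t2}, so the formula holds at t1.

Yes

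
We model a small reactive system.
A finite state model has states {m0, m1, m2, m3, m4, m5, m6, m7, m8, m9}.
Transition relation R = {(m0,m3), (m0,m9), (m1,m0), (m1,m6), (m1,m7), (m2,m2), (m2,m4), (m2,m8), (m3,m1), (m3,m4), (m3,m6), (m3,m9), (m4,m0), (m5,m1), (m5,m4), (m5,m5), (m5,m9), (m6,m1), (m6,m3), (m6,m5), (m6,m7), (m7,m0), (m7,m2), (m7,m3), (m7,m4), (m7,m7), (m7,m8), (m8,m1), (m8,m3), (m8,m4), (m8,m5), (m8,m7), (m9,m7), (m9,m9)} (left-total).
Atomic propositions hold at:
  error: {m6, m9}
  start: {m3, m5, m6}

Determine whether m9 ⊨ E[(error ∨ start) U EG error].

Sat(error ∨ start) = {m3, m5, m6, m9}
EG error: greatest fixpoint, start Z0 = {m6, m9}, keep only states in Sat with some successor in Z. Z1 = {m9}; fixed.
Sat(EG error) = {m9}
E[(error ∨ start) U EG error]: least fixpoint, start Z0 = Sat(EG error) = {m9}, add states in Sat(error ∨ start) with some successor in Z. Z1 = {m3, m5, m9}; Z2 = {m3, m5, m6, m9}; fixed.
Sat(E[(error ∨ start) U EG error]) = {m3, m5, m6, m9}
m9 ∈ Sat(E[(error ∨ start) U EG error]) = {m3, m5, m6, m9}, so the formula holds at m9.

Yes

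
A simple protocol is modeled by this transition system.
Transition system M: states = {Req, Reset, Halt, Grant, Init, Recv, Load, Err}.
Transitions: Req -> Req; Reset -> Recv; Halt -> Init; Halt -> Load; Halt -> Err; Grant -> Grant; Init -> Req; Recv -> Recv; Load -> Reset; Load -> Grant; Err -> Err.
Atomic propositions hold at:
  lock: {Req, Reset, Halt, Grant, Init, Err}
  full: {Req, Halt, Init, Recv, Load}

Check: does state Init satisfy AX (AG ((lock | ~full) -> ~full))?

Sat(~full) = {Reset, Grant, Err}
Sat(lock | ~full) = {Req, Reset, Halt, Grant, Init, Err}
Sat((lock | ~full) -> ~full) = {Reset, Grant, Recv, Load, Err}
AG ((lock | ~full) -> ~full): greatest fixpoint, start Z0 = {Reset, Grant, Recv, Load, Err}, keep only states in Sat with every successor in Z. Already a fixed point.
Sat(AG ((lock | ~full) -> ~full)) = {Reset, Grant, Recv, Load, Err}
Sat(AX (AG ((lock | ~full) -> ~full))) = {s : every successor in {Reset, Grant, Recv, Load, Err}} = {Reset, Grant, Recv, Load, Err}
Init ∉ Sat(AX (AG ((lock | ~full) -> ~full))) = {Reset, Grant, Recv, Load, Err}, so the formula does not hold at Init.

No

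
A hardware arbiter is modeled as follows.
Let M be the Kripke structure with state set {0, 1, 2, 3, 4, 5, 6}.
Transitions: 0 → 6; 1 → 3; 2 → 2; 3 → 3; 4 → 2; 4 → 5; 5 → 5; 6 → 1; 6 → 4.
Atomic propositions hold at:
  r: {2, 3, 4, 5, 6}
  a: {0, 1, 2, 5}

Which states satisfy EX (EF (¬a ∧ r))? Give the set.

Sat(¬a) = {3, 4, 6}
Sat(¬a ∧ r) = {3, 4, 6}
EF (¬a ∧ r): least fixpoint, start Z0 = {3, 4, 6}, add states with some successor in Z. Z1 = {0, 1, 3, 4, 6}; fixed.
Sat(EF (¬a ∧ r)) = {0, 1, 3, 4, 6}
Sat(EX (EF (¬a ∧ r))) = {s : some successor in {0, 1, 3, 4, 6}} = {0, 1, 3, 6}

{0, 1, 3, 6}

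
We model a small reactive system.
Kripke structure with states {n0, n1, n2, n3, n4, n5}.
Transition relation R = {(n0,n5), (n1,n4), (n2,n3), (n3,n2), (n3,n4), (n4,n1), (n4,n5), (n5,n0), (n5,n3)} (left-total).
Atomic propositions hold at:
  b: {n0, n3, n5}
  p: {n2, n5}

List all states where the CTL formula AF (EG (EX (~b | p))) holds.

Sat(~b) = {n1, n2, n4}
Sat(~b | p) = {n1, n2, n4, n5}
Sat(EX (~b | p)) = {s : some successor in {n1, n2, n4, n5}} = {n0, n1, n3, n4}
EG (EX (~b | p)): greatest fixpoint, start Z0 = {n0, n1, n3, n4}, keep only states in Sat with some successor in Z. Z1 = {n1, n3, n4}; fixed.
Sat(EG (EX (~b | p))) = {n1, n3, n4}
AF (EG (EX (~b | p))): least fixpoint, start Z0 = {n1, n3, n4}, add states with every successor in Z. Z1 = {n1, n2, n3, n4}; fixed.
Sat(AF (EG (EX (~b | p)))) = {n1, n2, n3, n4}

{n1, n2, n3, n4}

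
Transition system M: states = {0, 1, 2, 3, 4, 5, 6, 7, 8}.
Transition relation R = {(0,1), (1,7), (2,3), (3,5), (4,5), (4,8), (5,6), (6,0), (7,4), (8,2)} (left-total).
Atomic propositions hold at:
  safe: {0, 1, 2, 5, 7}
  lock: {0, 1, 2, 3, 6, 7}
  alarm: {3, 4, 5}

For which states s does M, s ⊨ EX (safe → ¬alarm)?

{0, 1, 2, 4, 5, 6, 7, 8}

Sat(¬alarm) = {0, 1, 2, 6, 7, 8}
Sat(safe → ¬alarm) = {0, 1, 2, 3, 4, 6, 7, 8}
Sat(EX (safe → ¬alarm)) = {s : some successor in {0, 1, 2, 3, 4, 6, 7, 8}} = {0, 1, 2, 4, 5, 6, 7, 8}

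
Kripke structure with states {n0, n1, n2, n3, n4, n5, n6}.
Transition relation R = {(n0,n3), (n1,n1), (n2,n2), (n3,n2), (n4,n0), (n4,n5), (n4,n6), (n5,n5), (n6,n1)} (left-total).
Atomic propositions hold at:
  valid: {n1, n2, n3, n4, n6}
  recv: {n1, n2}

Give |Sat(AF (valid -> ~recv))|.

5

Sat(~recv) = {n0, n3, n4, n5, n6}
Sat(valid -> ~recv) = {n0, n3, n4, n5, n6}
AF (valid -> ~recv): least fixpoint, start Z0 = {n0, n3, n4, n5, n6}, add states with every successor in Z. Already a fixed point.
Sat(AF (valid -> ~recv)) = {n0, n3, n4, n5, n6}
|Sat(AF (valid -> ~recv))| = |{n0, n3, n4, n5, n6}| = 5.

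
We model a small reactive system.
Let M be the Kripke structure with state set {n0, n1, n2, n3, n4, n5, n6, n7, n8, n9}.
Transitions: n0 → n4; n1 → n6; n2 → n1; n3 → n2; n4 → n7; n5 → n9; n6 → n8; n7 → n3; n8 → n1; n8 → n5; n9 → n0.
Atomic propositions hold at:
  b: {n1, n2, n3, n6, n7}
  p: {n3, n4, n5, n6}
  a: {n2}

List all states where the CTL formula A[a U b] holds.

{n1, n2, n3, n6, n7}

A[a U b]: least fixpoint, start Z0 = Sat(b) = {n1, n2, n3, n6, n7}, add states in Sat(a) with every successor in Z. Already a fixed point.
Sat(A[a U b]) = {n1, n2, n3, n6, n7}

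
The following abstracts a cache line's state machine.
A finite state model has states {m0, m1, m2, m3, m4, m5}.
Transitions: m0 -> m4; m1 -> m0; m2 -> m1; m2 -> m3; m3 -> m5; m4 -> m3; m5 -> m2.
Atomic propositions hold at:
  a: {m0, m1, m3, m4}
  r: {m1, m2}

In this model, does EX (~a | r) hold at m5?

Sat(~a) = {m2, m5}
Sat(~a | r) = {m1, m2, m5}
Sat(EX (~a | r)) = {s : some successor in {m1, m2, m5}} = {m2, m3, m5}
m5 ∈ Sat(EX (~a | r)) = {m2, m3, m5}, so the formula holds at m5.

Yes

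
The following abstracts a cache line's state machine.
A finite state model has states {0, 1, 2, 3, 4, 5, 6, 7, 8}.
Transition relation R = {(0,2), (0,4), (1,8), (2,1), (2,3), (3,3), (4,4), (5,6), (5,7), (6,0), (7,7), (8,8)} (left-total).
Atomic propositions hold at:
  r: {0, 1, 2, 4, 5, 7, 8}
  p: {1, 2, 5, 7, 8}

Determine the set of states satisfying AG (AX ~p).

{3, 4}

Sat(~p) = {0, 3, 4, 6}
Sat(AX ~p) = {s : every successor in {0, 3, 4, 6}} = {3, 4, 6}
AG (AX ~p): greatest fixpoint, start Z0 = {3, 4, 6}, keep only states in Sat with every successor in Z. Z1 = {3, 4}; fixed.
Sat(AG (AX ~p)) = {3, 4}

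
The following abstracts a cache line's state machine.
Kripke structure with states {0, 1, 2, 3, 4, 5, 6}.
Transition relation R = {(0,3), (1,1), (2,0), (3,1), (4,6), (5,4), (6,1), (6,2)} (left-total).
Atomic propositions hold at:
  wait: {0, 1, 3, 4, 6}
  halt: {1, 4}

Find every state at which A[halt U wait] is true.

A[halt U wait]: least fixpoint, start Z0 = Sat(wait) = {0, 1, 3, 4, 6}, add states in Sat(halt) with every successor in Z. Already a fixed point.
Sat(A[halt U wait]) = {0, 1, 3, 4, 6}

{0, 1, 3, 4, 6}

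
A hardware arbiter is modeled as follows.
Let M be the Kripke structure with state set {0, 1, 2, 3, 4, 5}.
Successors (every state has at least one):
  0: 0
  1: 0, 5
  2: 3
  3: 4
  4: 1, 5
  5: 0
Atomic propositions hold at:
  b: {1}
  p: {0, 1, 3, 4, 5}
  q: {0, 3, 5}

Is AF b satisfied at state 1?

Yes

AF b: least fixpoint, start Z0 = {1}, add states with every successor in Z. Already a fixed point.
Sat(AF b) = {1}
1 ∈ Sat(AF b) = {1}, so the formula holds at 1.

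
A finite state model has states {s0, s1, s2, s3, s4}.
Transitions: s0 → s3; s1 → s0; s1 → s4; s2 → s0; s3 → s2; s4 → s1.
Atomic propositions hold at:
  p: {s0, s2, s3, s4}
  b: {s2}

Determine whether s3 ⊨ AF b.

AF b: least fixpoint, start Z0 = {s2}, add states with every successor in Z. Z1 = {s2, s3}; Z2 = {s0, s2, s3}; fixed.
Sat(AF b) = {s0, s2, s3}
s3 ∈ Sat(AF b) = {s0, s2, s3}, so the formula holds at s3.

Yes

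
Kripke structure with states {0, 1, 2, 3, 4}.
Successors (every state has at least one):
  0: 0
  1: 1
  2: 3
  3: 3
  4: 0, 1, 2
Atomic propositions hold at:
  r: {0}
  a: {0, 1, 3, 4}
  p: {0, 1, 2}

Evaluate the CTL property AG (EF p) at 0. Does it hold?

EF p: least fixpoint, start Z0 = {0, 1, 2}, add states with some successor in Z. Z1 = {0, 1, 2, 4}; fixed.
Sat(EF p) = {0, 1, 2, 4}
AG (EF p): greatest fixpoint, start Z0 = {0, 1, 2, 4}, keep only states in Sat with every successor in Z. Z1 = {0, 1, 4}; Z2 = {0, 1}; fixed.
Sat(AG (EF p)) = {0, 1}
0 ∈ Sat(AG (EF p)) = {0, 1}, so the formula holds at 0.

Yes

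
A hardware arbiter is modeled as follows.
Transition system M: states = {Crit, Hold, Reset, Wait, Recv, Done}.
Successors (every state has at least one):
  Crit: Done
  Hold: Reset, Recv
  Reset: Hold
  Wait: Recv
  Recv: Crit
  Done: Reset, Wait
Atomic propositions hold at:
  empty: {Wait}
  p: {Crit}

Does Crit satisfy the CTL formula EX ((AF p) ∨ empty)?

AF p: least fixpoint, start Z0 = {Crit}, add states with every successor in Z. Z1 = {Crit, Recv}; Z2 = {Crit, Wait, Recv}; fixed.
Sat(AF p) = {Crit, Wait, Recv}
Sat((AF p) ∨ empty) = {Crit, Wait, Recv}
Sat(EX ((AF p) ∨ empty)) = {s : some successor in {Crit, Wait, Recv}} = {Hold, Wait, Recv, Done}
Crit ∉ Sat(EX ((AF p) ∨ empty)) = {Hold, Wait, Recv, Done}, so the formula does not hold at Crit.

No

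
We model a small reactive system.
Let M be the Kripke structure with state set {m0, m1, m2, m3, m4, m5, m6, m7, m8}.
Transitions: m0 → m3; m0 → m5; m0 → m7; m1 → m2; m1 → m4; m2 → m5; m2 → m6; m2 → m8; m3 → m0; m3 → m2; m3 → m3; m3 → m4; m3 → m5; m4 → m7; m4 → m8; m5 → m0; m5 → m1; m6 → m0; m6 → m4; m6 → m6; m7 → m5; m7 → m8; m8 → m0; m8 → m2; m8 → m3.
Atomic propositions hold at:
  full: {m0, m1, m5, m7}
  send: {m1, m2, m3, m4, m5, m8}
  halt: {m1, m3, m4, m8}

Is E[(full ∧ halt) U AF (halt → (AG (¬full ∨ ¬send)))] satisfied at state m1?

Yes

Sat(full ∧ halt) = {m1}
Sat(¬full) = {m2, m3, m4, m6, m8}
Sat(¬send) = {m0, m6, m7}
Sat(¬full ∨ ¬send) = {m0, m2, m3, m4, m6, m7, m8}
AG (¬full ∨ ¬send): greatest fixpoint, start Z0 = {m0, m2, m3, m4, m6, m7, m8}, keep only states in Sat with every successor in Z. Z1 = {m4, m6, m8}; Z2 = ∅; fixed.
Sat(AG (¬full ∨ ¬send)) = ∅
Sat(halt → (AG (¬full ∨ ¬send))) = {m0, m2, m5, m6, m7}
AF (halt → (AG (¬full ∨ ¬send))): least fixpoint, start Z0 = {m0, m2, m5, m6, m7}, add states with every successor in Z. Already a fixed point.
Sat(AF (halt → (AG (¬full ∨ ¬send)))) = {m0, m2, m5, m6, m7}
E[(full ∧ halt) U AF (halt → (AG (¬full ∨ ¬send)))]: least fixpoint, start Z0 = Sat(AF (halt → (AG (¬full ∨ ¬send)))) = {m0, m2, m5, m6, m7}, add states in Sat(full ∧ halt) with some successor in Z. Z1 = {m0, m1, m2, m5, m6, m7}; fixed.
Sat(E[(full ∧ halt) U AF (halt → (AG (¬full ∨ ¬send)))]) = {m0, m1, m2, m5, m6, m7}
m1 ∈ Sat(E[(full ∧ halt) U AF (halt → (AG (¬full ∨ ¬send)))]) = {m0, m1, m2, m5, m6, m7}, so the formula holds at m1.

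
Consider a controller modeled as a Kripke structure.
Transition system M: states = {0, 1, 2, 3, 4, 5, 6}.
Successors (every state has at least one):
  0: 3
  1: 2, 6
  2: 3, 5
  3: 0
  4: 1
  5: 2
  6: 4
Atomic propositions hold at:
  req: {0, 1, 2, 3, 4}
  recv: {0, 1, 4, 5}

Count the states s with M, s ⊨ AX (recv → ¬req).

Sat(¬req) = {5, 6}
Sat(recv → ¬req) = {2, 3, 5, 6}
Sat(AX (recv → ¬req)) = {s : every successor in {2, 3, 5, 6}} = {0, 1, 2, 5}
|Sat(AX (recv → ¬req))| = |{0, 1, 2, 5}| = 4.

4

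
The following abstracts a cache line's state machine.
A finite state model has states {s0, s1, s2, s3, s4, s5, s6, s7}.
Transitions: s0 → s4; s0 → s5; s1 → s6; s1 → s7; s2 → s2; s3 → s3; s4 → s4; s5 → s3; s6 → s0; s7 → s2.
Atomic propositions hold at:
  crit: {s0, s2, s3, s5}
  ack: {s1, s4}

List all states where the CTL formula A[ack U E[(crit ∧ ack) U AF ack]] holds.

{s1, s4}

Sat(crit ∧ ack) = ∅
AF ack: least fixpoint, start Z0 = {s1, s4}, add states with every successor in Z. Already a fixed point.
Sat(AF ack) = {s1, s4}
E[(crit ∧ ack) U AF ack]: least fixpoint, start Z0 = Sat(AF ack) = {s1, s4}, add states in Sat(crit ∧ ack) with some successor in Z. Already a fixed point.
Sat(E[(crit ∧ ack) U AF ack]) = {s1, s4}
A[ack U E[(crit ∧ ack) U AF ack]]: least fixpoint, start Z0 = Sat(E[(crit ∧ ack) U AF ack]) = {s1, s4}, add states in Sat(ack) with every successor in Z. Already a fixed point.
Sat(A[ack U E[(crit ∧ ack) U AF ack]]) = {s1, s4}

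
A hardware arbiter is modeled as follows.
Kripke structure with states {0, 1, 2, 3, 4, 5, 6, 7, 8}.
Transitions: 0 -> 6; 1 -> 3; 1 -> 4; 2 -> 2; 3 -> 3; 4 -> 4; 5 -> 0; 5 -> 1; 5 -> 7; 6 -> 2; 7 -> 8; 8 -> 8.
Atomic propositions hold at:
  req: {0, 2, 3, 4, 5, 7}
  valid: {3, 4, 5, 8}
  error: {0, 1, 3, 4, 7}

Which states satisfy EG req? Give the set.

EG req: greatest fixpoint, start Z0 = {0, 2, 3, 4, 5, 7}, keep only states in Sat with some successor in Z. Z1 = {2, 3, 4, 5}; Z2 = {2, 3, 4}; fixed.
Sat(EG req) = {2, 3, 4}

{2, 3, 4}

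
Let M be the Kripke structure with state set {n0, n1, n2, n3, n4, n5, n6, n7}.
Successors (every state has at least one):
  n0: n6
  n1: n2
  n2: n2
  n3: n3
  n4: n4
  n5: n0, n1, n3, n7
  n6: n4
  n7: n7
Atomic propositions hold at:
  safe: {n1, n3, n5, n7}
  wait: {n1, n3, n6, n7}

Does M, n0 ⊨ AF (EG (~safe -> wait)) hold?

Sat(~safe) = {n0, n2, n4, n6}
Sat(~safe -> wait) = {n1, n3, n5, n6, n7}
EG (~safe -> wait): greatest fixpoint, start Z0 = {n1, n3, n5, n6, n7}, keep only states in Sat with some successor in Z. Z1 = {n3, n5, n7}; fixed.
Sat(EG (~safe -> wait)) = {n3, n5, n7}
AF (EG (~safe -> wait)): least fixpoint, start Z0 = {n3, n5, n7}, add states with every successor in Z. Already a fixed point.
Sat(AF (EG (~safe -> wait))) = {n3, n5, n7}
n0 ∉ Sat(AF (EG (~safe -> wait))) = {n3, n5, n7}, so the formula does not hold at n0.

No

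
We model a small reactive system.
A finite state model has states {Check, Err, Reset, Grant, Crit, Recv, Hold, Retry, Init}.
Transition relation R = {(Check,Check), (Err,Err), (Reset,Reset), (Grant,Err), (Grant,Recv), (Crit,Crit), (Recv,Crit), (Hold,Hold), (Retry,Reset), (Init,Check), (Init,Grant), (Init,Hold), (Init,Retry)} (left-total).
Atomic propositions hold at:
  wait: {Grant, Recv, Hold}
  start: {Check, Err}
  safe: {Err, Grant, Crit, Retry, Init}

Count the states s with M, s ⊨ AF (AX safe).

4

Sat(AX safe) = {s : every successor in {Err, Grant, Crit, Retry, Init}} = {Err, Crit, Recv}
AF (AX safe): least fixpoint, start Z0 = {Err, Crit, Recv}, add states with every successor in Z. Z1 = {Err, Grant, Crit, Recv}; fixed.
Sat(AF (AX safe)) = {Err, Grant, Crit, Recv}
|Sat(AF (AX safe))| = |{Err, Grant, Crit, Recv}| = 4.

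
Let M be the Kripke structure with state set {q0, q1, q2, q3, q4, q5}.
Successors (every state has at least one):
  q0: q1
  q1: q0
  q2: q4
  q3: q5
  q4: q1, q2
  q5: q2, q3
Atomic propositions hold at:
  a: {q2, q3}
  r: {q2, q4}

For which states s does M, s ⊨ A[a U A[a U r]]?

A[a U r]: least fixpoint, start Z0 = Sat(r) = {q2, q4}, add states in Sat(a) with every successor in Z. Already a fixed point.
Sat(A[a U r]) = {q2, q4}
A[a U A[a U r]]: least fixpoint, start Z0 = Sat(A[a U r]) = {q2, q4}, add states in Sat(a) with every successor in Z. Already a fixed point.
Sat(A[a U A[a U r]]) = {q2, q4}

{q2, q4}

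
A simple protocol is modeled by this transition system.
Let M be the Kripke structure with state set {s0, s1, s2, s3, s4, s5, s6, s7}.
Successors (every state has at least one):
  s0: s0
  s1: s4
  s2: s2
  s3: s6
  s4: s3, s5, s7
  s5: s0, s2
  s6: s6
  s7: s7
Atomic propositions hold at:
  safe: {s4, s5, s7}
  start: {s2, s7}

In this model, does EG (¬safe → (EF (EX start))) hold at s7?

Sat(¬safe) = {s0, s1, s2, s3, s6}
Sat(EX start) = {s : some successor in {s2, s7}} = {s2, s4, s5, s7}
EF (EX start): least fixpoint, start Z0 = {s2, s4, s5, s7}, add states with some successor in Z. Z1 = {s1, s2, s4, s5, s7}; fixed.
Sat(EF (EX start)) = {s1, s2, s4, s5, s7}
Sat(¬safe → (EF (EX start))) = {s1, s2, s4, s5, s7}
EG (¬safe → (EF (EX start))): greatest fixpoint, start Z0 = {s1, s2, s4, s5, s7}, keep only states in Sat with some successor in Z. Already a fixed point.
Sat(EG (¬safe → (EF (EX start)))) = {s1, s2, s4, s5, s7}
s7 ∈ Sat(EG (¬safe → (EF (EX start)))) = {s1, s2, s4, s5, s7}, so the formula holds at s7.

Yes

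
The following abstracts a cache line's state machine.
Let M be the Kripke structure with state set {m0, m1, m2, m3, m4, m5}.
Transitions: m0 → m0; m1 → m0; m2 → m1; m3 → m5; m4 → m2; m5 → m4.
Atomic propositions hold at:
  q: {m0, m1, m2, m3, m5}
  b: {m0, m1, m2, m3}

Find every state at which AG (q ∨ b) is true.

Sat(q ∨ b) = {m0, m1, m2, m3, m5}
AG (q ∨ b): greatest fixpoint, start Z0 = {m0, m1, m2, m3, m5}, keep only states in Sat with every successor in Z. Z1 = {m0, m1, m2, m3}; Z2 = {m0, m1, m2}; fixed.
Sat(AG (q ∨ b)) = {m0, m1, m2}

{m0, m1, m2}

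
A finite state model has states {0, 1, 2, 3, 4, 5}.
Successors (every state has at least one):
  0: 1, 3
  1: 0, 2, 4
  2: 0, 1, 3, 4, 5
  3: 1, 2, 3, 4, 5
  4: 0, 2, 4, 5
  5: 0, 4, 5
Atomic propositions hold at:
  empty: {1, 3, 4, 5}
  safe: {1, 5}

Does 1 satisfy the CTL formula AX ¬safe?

Yes

Sat(¬safe) = {0, 2, 3, 4}
Sat(AX ¬safe) = {s : every successor in {0, 2, 3, 4}} = {1}
1 ∈ Sat(AX ¬safe) = {1}, so the formula holds at 1.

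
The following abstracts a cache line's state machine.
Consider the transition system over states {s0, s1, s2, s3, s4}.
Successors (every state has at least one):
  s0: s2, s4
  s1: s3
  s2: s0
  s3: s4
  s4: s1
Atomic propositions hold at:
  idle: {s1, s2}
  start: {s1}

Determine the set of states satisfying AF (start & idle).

Sat(start & idle) = {s1}
AF (start & idle): least fixpoint, start Z0 = {s1}, add states with every successor in Z. Z1 = {s1, s4}; Z2 = {s1, s3, s4}; fixed.
Sat(AF (start & idle)) = {s1, s3, s4}

{s1, s3, s4}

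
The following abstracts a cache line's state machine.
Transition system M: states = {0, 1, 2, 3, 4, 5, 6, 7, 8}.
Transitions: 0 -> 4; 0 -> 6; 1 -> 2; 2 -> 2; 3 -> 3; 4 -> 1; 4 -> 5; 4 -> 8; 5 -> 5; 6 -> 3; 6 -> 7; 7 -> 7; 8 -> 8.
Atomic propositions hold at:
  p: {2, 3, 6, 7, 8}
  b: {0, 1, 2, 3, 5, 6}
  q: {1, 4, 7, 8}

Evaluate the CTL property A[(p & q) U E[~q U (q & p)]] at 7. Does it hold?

Sat(p & q) = {7, 8}
Sat(~q) = {0, 2, 3, 5, 6}
Sat(q & p) = {7, 8}
E[~q U (q & p)]: least fixpoint, start Z0 = Sat((q & p)) = {7, 8}, add states in Sat(~q) with some successor in Z. Z1 = {6, 7, 8}; Z2 = {0, 6, 7, 8}; fixed.
Sat(E[~q U (q & p)]) = {0, 6, 7, 8}
A[(p & q) U E[~q U (q & p)]]: least fixpoint, start Z0 = Sat(E[~q U (q & p)]) = {0, 6, 7, 8}, add states in Sat(p & q) with every successor in Z. Already a fixed point.
Sat(A[(p & q) U E[~q U (q & p)]]) = {0, 6, 7, 8}
7 ∈ Sat(A[(p & q) U E[~q U (q & p)]]) = {0, 6, 7, 8}, so the formula holds at 7.

Yes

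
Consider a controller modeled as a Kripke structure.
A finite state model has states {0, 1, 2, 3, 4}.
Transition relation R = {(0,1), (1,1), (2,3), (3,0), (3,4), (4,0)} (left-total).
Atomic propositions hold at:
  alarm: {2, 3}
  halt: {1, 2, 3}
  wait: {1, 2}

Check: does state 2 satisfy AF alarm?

Yes

AF alarm: least fixpoint, start Z0 = {2, 3}, add states with every successor in Z. Already a fixed point.
Sat(AF alarm) = {2, 3}
2 ∈ Sat(AF alarm) = {2, 3}, so the formula holds at 2.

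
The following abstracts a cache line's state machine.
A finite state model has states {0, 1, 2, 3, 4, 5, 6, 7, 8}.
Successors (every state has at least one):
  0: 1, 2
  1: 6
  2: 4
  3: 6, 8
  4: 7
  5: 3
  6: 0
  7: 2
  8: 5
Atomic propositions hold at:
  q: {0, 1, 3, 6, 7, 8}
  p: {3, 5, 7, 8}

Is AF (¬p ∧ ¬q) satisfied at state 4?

Sat(¬p) = {0, 1, 2, 4, 6}
Sat(¬q) = {2, 4, 5}
Sat(¬p ∧ ¬q) = {2, 4}
AF (¬p ∧ ¬q): least fixpoint, start Z0 = {2, 4}, add states with every successor in Z. Z1 = {2, 4, 7}; fixed.
Sat(AF (¬p ∧ ¬q)) = {2, 4, 7}
4 ∈ Sat(AF (¬p ∧ ¬q)) = {2, 4, 7}, so the formula holds at 4.

Yes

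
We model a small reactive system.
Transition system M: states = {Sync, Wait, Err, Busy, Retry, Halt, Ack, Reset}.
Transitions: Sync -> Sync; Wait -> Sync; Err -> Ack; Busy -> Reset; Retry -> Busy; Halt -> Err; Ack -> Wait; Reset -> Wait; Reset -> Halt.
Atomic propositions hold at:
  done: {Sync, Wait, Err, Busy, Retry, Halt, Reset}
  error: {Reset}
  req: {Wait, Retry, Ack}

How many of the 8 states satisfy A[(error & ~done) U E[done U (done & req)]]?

Sat(~done) = {Ack}
Sat(error & ~done) = ∅
Sat(done & req) = {Wait, Retry}
E[done U (done & req)]: least fixpoint, start Z0 = Sat((done & req)) = {Wait, Retry}, add states in Sat(done) with some successor in Z. Z1 = {Wait, Retry, Reset}; Z2 = {Wait, Busy, Retry, Reset}; fixed.
Sat(E[done U (done & req)]) = {Wait, Busy, Retry, Reset}
A[(error & ~done) U E[done U (done & req)]]: least fixpoint, start Z0 = Sat(E[done U (done & req)]) = {Wait, Busy, Retry, Reset}, add states in Sat(error & ~done) with every successor in Z. Already a fixed point.
Sat(A[(error & ~done) U E[done U (done & req)]]) = {Wait, Busy, Retry, Reset}
|Sat(A[(error & ~done) U E[done U (done & req)]])| = |{Wait, Busy, Retry, Reset}| = 4.

4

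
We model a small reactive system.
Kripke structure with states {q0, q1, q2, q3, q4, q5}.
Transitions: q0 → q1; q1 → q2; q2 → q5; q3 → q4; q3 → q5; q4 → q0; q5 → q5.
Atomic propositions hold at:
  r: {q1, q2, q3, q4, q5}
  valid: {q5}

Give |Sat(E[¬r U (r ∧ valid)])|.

1

Sat(¬r) = {q0}
Sat(r ∧ valid) = {q5}
E[¬r U (r ∧ valid)]: least fixpoint, start Z0 = Sat((r ∧ valid)) = {q5}, add states in Sat(¬r) with some successor in Z. Already a fixed point.
Sat(E[¬r U (r ∧ valid)]) = {q5}
|Sat(E[¬r U (r ∧ valid)])| = |{q5}| = 1.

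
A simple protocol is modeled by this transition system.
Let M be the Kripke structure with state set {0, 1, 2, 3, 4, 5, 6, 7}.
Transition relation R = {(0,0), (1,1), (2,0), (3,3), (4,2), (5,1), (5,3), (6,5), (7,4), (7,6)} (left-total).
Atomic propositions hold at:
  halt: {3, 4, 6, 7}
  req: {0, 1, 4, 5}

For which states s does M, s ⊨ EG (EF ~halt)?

Sat(~halt) = {0, 1, 2, 5}
EF ~halt: least fixpoint, start Z0 = {0, 1, 2, 5}, add states with some successor in Z. Z1 = {0, 1, 2, 4, 5, 6}; Z2 = {0, 1, 2, 4, 5, 6, 7}; fixed.
Sat(EF ~halt) = {0, 1, 2, 4, 5, 6, 7}
EG (EF ~halt): greatest fixpoint, start Z0 = {0, 1, 2, 4, 5, 6, 7}, keep only states in Sat with some successor in Z. Already a fixed point.
Sat(EG (EF ~halt)) = {0, 1, 2, 4, 5, 6, 7}

{0, 1, 2, 4, 5, 6, 7}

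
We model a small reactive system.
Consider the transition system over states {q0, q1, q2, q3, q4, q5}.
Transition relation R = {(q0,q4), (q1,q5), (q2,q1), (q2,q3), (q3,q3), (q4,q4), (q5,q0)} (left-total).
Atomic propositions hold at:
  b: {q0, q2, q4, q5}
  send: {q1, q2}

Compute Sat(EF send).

EF send: least fixpoint, start Z0 = {q1, q2}, add states with some successor in Z. Already a fixed point.
Sat(EF send) = {q1, q2}

{q1, q2}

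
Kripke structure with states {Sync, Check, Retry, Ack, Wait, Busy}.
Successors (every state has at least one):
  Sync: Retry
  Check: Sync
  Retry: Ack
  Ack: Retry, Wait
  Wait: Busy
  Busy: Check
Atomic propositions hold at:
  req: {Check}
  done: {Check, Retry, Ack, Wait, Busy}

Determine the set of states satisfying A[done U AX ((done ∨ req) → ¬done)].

Sat(done ∨ req) = {Check, Retry, Ack, Wait, Busy}
Sat(¬done) = {Sync}
Sat((done ∨ req) → ¬done) = {Sync}
Sat(AX ((done ∨ req) → ¬done)) = {s : every successor in {Sync}} = {Check}
A[done U AX ((done ∨ req) → ¬done)]: least fixpoint, start Z0 = Sat(AX ((done ∨ req) → ¬done)) = {Check}, add states in Sat(done) with every successor in Z. Z1 = {Check, Busy}; Z2 = {Check, Wait, Busy}; fixed.
Sat(A[done U AX ((done ∨ req) → ¬done)]) = {Check, Wait, Busy}

{Check, Wait, Busy}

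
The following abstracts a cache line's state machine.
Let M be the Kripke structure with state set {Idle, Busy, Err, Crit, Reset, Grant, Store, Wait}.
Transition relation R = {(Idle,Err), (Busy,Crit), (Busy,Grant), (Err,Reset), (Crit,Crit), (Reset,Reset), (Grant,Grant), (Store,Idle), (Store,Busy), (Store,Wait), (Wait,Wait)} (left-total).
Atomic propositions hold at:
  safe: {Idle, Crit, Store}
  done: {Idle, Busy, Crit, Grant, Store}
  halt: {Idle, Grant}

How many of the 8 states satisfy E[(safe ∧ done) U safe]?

Sat(safe ∧ done) = {Idle, Crit, Store}
E[(safe ∧ done) U safe]: least fixpoint, start Z0 = Sat(safe) = {Idle, Crit, Store}, add states in Sat(safe ∧ done) with some successor in Z. Already a fixed point.
Sat(E[(safe ∧ done) U safe]) = {Idle, Crit, Store}
|Sat(E[(safe ∧ done) U safe])| = |{Idle, Crit, Store}| = 3.

3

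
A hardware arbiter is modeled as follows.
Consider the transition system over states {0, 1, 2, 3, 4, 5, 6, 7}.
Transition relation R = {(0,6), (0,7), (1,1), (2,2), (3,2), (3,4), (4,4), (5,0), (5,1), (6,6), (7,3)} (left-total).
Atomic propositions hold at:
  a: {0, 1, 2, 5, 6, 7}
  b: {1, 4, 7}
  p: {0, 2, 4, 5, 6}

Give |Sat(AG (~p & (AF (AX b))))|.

Sat(~p) = {1, 3, 7}
Sat(AX b) = {s : every successor in {1, 4, 7}} = {1, 4}
AF (AX b): least fixpoint, start Z0 = {1, 4}, add states with every successor in Z. Already a fixed point.
Sat(AF (AX b)) = {1, 4}
Sat(~p & (AF (AX b))) = {1}
AG (~p & (AF (AX b))): greatest fixpoint, start Z0 = {1}, keep only states in Sat with every successor in Z. Already a fixed point.
Sat(AG (~p & (AF (AX b)))) = {1}
|Sat(AG (~p & (AF (AX b))))| = |{1}| = 1.

1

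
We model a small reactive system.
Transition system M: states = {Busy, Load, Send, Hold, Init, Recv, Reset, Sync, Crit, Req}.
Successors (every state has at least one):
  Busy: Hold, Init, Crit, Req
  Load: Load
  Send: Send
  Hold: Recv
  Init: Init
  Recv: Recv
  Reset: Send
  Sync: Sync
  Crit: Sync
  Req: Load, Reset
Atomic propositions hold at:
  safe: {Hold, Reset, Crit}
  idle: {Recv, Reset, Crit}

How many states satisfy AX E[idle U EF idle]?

2

EF idle: least fixpoint, start Z0 = {Recv, Reset, Crit}, add states with some successor in Z. Z1 = {Busy, Hold, Recv, Reset, Crit, Req}; fixed.
Sat(EF idle) = {Busy, Hold, Recv, Reset, Crit, Req}
E[idle U EF idle]: least fixpoint, start Z0 = Sat(EF idle) = {Busy, Hold, Recv, Reset, Crit, Req}, add states in Sat(idle) with some successor in Z. Already a fixed point.
Sat(E[idle U EF idle]) = {Busy, Hold, Recv, Reset, Crit, Req}
Sat(AX E[idle U EF idle]) = {s : every successor in {Busy, Hold, Recv, Reset, Crit, Req}} = {Hold, Recv}
|Sat(AX E[idle U EF idle])| = |{Hold, Recv}| = 2.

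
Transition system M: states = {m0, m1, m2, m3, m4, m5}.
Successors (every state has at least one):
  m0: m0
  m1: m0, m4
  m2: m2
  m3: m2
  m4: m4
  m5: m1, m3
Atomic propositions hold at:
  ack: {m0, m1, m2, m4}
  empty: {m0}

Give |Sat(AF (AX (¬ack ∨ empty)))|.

1

Sat(¬ack) = {m3, m5}
Sat(¬ack ∨ empty) = {m0, m3, m5}
Sat(AX (¬ack ∨ empty)) = {s : every successor in {m0, m3, m5}} = {m0}
AF (AX (¬ack ∨ empty)): least fixpoint, start Z0 = {m0}, add states with every successor in Z. Already a fixed point.
Sat(AF (AX (¬ack ∨ empty))) = {m0}
|Sat(AF (AX (¬ack ∨ empty)))| = |{m0}| = 1.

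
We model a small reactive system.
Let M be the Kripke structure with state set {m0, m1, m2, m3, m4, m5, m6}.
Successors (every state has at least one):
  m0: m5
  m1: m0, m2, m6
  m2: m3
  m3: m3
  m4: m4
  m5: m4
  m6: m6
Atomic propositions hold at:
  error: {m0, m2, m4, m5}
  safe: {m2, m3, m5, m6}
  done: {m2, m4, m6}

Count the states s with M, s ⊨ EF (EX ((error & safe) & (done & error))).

Sat(error & safe) = {m2, m5}
Sat(done & error) = {m2, m4}
Sat((error & safe) & (done & error)) = {m2}
Sat(EX ((error & safe) & (done & error))) = {s : some successor in {m2}} = {m1}
EF (EX ((error & safe) & (done & error))): least fixpoint, start Z0 = {m1}, add states with some successor in Z. Already a fixed point.
Sat(EF (EX ((error & safe) & (done & error)))) = {m1}
|Sat(EF (EX ((error & safe) & (done & error))))| = |{m1}| = 1.

1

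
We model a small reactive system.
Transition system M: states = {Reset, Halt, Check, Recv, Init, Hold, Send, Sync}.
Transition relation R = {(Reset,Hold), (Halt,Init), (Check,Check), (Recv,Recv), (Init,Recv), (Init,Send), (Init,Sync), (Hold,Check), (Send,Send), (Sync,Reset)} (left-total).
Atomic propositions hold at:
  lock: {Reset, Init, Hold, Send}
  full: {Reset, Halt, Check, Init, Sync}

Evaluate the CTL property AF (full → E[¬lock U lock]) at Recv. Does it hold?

Sat(¬lock) = {Halt, Check, Recv, Sync}
E[¬lock U lock]: least fixpoint, start Z0 = Sat(lock) = {Reset, Init, Hold, Send}, add states in Sat(¬lock) with some successor in Z. Z1 = {Reset, Halt, Init, Hold, Send, Sync}; fixed.
Sat(E[¬lock U lock]) = {Reset, Halt, Init, Hold, Send, Sync}
Sat(full → E[¬lock U lock]) = {Reset, Halt, Recv, Init, Hold, Send, Sync}
AF (full → E[¬lock U lock]): least fixpoint, start Z0 = {Reset, Halt, Recv, Init, Hold, Send, Sync}, add states with every successor in Z. Already a fixed point.
Sat(AF (full → E[¬lock U lock])) = {Reset, Halt, Recv, Init, Hold, Send, Sync}
Recv ∈ Sat(AF (full → E[¬lock U lock])) = {Reset, Halt, Recv, Init, Hold, Send, Sync}, so the formula holds at Recv.

Yes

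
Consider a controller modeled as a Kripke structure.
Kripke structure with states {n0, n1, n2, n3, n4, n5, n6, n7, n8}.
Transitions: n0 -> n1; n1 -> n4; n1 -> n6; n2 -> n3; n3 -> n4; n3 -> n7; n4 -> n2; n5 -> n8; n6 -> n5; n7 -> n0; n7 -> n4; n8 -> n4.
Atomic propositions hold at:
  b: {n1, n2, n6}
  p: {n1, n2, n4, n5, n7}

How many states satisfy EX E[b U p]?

7

E[b U p]: least fixpoint, start Z0 = Sat(p) = {n1, n2, n4, n5, n7}, add states in Sat(b) with some successor in Z. Z1 = {n1, n2, n4, n5, n6, n7}; fixed.
Sat(E[b U p]) = {n1, n2, n4, n5, n6, n7}
Sat(EX E[b U p]) = {s : some successor in {n1, n2, n4, n5, n6, n7}} = {n0, n1, n3, n4, n6, n7, n8}
|Sat(EX E[b U p])| = |{n0, n1, n3, n4, n6, n7, n8}| = 7.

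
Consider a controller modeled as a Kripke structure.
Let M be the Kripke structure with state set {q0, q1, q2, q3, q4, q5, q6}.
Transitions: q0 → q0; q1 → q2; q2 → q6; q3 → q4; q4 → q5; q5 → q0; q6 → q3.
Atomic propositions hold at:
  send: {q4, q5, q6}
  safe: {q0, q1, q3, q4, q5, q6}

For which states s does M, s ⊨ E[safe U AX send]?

Sat(AX send) = {s : every successor in {q4, q5, q6}} = {q2, q3, q4}
E[safe U AX send]: least fixpoint, start Z0 = Sat(AX send) = {q2, q3, q4}, add states in Sat(safe) with some successor in Z. Z1 = {q1, q2, q3, q4, q6}; fixed.
Sat(E[safe U AX send]) = {q1, q2, q3, q4, q6}

{q1, q2, q3, q4, q6}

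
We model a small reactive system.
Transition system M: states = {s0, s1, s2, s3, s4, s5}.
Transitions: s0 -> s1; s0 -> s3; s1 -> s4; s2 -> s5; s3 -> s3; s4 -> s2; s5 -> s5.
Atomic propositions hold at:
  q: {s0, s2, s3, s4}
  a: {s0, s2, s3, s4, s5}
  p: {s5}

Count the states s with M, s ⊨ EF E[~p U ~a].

2

Sat(~p) = {s0, s1, s2, s3, s4}
Sat(~a) = {s1}
E[~p U ~a]: least fixpoint, start Z0 = Sat(~a) = {s1}, add states in Sat(~p) with some successor in Z. Z1 = {s0, s1}; fixed.
Sat(E[~p U ~a]) = {s0, s1}
EF E[~p U ~a]: least fixpoint, start Z0 = {s0, s1}, add states with some successor in Z. Already a fixed point.
Sat(EF E[~p U ~a]) = {s0, s1}
|Sat(EF E[~p U ~a])| = |{s0, s1}| = 2.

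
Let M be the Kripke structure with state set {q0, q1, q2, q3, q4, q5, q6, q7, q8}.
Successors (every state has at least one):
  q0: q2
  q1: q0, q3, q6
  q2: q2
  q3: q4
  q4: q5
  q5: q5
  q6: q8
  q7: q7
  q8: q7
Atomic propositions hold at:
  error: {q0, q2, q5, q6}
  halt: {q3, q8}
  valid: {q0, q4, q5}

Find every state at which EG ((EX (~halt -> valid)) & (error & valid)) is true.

Sat(~halt) = {q0, q1, q2, q4, q5, q6, q7}
Sat(~halt -> valid) = {q0, q3, q4, q5, q8}
Sat(EX (~halt -> valid)) = {s : some successor in {q0, q3, q4, q5, q8}} = {q1, q3, q4, q5, q6}
Sat(error & valid) = {q0, q5}
Sat((EX (~halt -> valid)) & (error & valid)) = {q5}
EG ((EX (~halt -> valid)) & (error & valid)): greatest fixpoint, start Z0 = {q5}, keep only states in Sat with some successor in Z. Already a fixed point.
Sat(EG ((EX (~halt -> valid)) & (error & valid))) = {q5}

{q5}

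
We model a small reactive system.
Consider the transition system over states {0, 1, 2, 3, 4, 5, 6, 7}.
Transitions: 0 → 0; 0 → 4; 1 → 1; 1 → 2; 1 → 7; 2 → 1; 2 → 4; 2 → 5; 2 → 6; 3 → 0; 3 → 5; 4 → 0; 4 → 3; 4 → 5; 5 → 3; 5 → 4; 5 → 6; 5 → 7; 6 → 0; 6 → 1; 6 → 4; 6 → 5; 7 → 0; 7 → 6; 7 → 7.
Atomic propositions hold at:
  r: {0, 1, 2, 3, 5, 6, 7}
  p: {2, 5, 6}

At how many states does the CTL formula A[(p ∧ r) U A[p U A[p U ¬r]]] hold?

1

Sat(p ∧ r) = {2, 5, 6}
Sat(¬r) = {4}
A[p U ¬r]: least fixpoint, start Z0 = Sat(¬r) = {4}, add states in Sat(p) with every successor in Z. Already a fixed point.
Sat(A[p U ¬r]) = {4}
A[p U A[p U ¬r]]: least fixpoint, start Z0 = Sat(A[p U ¬r]) = {4}, add states in Sat(p) with every successor in Z. Already a fixed point.
Sat(A[p U A[p U ¬r]]) = {4}
A[(p ∧ r) U A[p U A[p U ¬r]]]: least fixpoint, start Z0 = Sat(A[p U A[p U ¬r]]) = {4}, add states in Sat(p ∧ r) with every successor in Z. Already a fixed point.
Sat(A[(p ∧ r) U A[p U A[p U ¬r]]]) = {4}
|Sat(A[(p ∧ r) U A[p U A[p U ¬r]]])| = |{4}| = 1.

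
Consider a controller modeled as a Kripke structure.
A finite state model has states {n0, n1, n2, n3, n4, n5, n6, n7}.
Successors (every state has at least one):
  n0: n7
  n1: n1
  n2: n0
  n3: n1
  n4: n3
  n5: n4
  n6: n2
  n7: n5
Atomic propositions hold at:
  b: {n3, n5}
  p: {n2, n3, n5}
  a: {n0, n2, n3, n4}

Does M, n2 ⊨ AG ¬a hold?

No

Sat(¬a) = {n1, n5, n6, n7}
AG ¬a: greatest fixpoint, start Z0 = {n1, n5, n6, n7}, keep only states in Sat with every successor in Z. Z1 = {n1, n7}; Z2 = {n1}; fixed.
Sat(AG ¬a) = {n1}
n2 ∉ Sat(AG ¬a) = {n1}, so the formula does not hold at n2.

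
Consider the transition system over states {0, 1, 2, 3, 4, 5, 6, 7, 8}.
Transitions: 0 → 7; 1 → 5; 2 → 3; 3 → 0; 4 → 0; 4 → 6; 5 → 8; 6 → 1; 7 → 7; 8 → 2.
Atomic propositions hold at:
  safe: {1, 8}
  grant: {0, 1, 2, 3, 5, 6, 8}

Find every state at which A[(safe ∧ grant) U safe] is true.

Sat(safe ∧ grant) = {1, 8}
A[(safe ∧ grant) U safe]: least fixpoint, start Z0 = Sat(safe) = {1, 8}, add states in Sat(safe ∧ grant) with every successor in Z. Already a fixed point.
Sat(A[(safe ∧ grant) U safe]) = {1, 8}

{1, 8}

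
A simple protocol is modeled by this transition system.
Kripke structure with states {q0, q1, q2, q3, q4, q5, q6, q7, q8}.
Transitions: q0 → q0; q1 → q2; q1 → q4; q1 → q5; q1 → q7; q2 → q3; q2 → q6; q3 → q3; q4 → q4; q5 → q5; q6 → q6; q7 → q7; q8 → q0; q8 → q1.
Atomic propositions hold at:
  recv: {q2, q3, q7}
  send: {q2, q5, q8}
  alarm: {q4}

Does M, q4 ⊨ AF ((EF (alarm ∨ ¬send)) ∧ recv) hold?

Sat(¬send) = {q0, q1, q3, q4, q6, q7}
Sat(alarm ∨ ¬send) = {q0, q1, q3, q4, q6, q7}
EF (alarm ∨ ¬send): least fixpoint, start Z0 = {q0, q1, q3, q4, q6, q7}, add states with some successor in Z. Z1 = {q0, q1, q2, q3, q4, q6, q7, q8}; fixed.
Sat(EF (alarm ∨ ¬send)) = {q0, q1, q2, q3, q4, q6, q7, q8}
Sat((EF (alarm ∨ ¬send)) ∧ recv) = {q2, q3, q7}
AF ((EF (alarm ∨ ¬send)) ∧ recv): least fixpoint, start Z0 = {q2, q3, q7}, add states with every successor in Z. Already a fixed point.
Sat(AF ((EF (alarm ∨ ¬send)) ∧ recv)) = {q2, q3, q7}
q4 ∉ Sat(AF ((EF (alarm ∨ ¬send)) ∧ recv)) = {q2, q3, q7}, so the formula does not hold at q4.

No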